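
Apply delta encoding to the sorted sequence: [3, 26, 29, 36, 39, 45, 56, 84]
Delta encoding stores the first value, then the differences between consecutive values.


First value: 3
Deltas:
  26 - 3 = 23
  29 - 26 = 3
  36 - 29 = 7
  39 - 36 = 3
  45 - 39 = 6
  56 - 45 = 11
  84 - 56 = 28


Delta encoded: [3, 23, 3, 7, 3, 6, 11, 28]


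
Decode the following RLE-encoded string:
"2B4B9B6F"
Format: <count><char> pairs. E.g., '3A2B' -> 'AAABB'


Expanding each <count><char> pair:
  2B -> 'BB'
  4B -> 'BBBB'
  9B -> 'BBBBBBBBB'
  6F -> 'FFFFFF'

Decoded = BBBBBBBBBBBBBBBFFFFFF


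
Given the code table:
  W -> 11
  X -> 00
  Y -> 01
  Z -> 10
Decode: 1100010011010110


Decoding:
11 -> W
00 -> X
01 -> Y
00 -> X
11 -> W
01 -> Y
01 -> Y
10 -> Z


Result: WXYXWYYZ


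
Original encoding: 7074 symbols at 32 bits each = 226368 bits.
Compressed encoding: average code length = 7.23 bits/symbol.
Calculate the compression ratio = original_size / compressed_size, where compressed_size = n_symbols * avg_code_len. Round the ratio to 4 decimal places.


original_size = n_symbols * orig_bits = 7074 * 32 = 226368 bits
compressed_size = n_symbols * avg_code_len = 7074 * 7.23 = 51145.02 bits
ratio = original_size / compressed_size = 226368 / 51145.02 = 4.426

Compression ratio = 4.426


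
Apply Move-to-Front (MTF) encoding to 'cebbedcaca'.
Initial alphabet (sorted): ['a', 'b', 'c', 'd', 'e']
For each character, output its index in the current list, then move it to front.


MTF encoding:
'c': index 2 in ['a', 'b', 'c', 'd', 'e'] -> ['c', 'a', 'b', 'd', 'e']
'e': index 4 in ['c', 'a', 'b', 'd', 'e'] -> ['e', 'c', 'a', 'b', 'd']
'b': index 3 in ['e', 'c', 'a', 'b', 'd'] -> ['b', 'e', 'c', 'a', 'd']
'b': index 0 in ['b', 'e', 'c', 'a', 'd'] -> ['b', 'e', 'c', 'a', 'd']
'e': index 1 in ['b', 'e', 'c', 'a', 'd'] -> ['e', 'b', 'c', 'a', 'd']
'd': index 4 in ['e', 'b', 'c', 'a', 'd'] -> ['d', 'e', 'b', 'c', 'a']
'c': index 3 in ['d', 'e', 'b', 'c', 'a'] -> ['c', 'd', 'e', 'b', 'a']
'a': index 4 in ['c', 'd', 'e', 'b', 'a'] -> ['a', 'c', 'd', 'e', 'b']
'c': index 1 in ['a', 'c', 'd', 'e', 'b'] -> ['c', 'a', 'd', 'e', 'b']
'a': index 1 in ['c', 'a', 'd', 'e', 'b'] -> ['a', 'c', 'd', 'e', 'b']


Output: [2, 4, 3, 0, 1, 4, 3, 4, 1, 1]


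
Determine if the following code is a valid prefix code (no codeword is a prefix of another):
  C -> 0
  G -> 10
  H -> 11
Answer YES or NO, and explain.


Checking each pair (does one codeword prefix another?):
  C='0' vs G='10': no prefix
  C='0' vs H='11': no prefix
  G='10' vs C='0': no prefix
  G='10' vs H='11': no prefix
  H='11' vs C='0': no prefix
  H='11' vs G='10': no prefix
No violation found over all pairs.

YES -- this is a valid prefix code. No codeword is a prefix of any other codeword.


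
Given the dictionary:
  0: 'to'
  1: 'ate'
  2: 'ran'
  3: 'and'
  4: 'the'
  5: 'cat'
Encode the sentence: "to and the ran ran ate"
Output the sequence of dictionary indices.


Look up each word in the dictionary:
  'to' -> 0
  'and' -> 3
  'the' -> 4
  'ran' -> 2
  'ran' -> 2
  'ate' -> 1

Encoded: [0, 3, 4, 2, 2, 1]


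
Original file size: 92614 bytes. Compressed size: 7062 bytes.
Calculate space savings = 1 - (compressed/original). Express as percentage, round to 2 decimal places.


ratio = compressed/original = 7062/92614 = 0.076252
savings = 1 - ratio = 1 - 0.076252 = 0.923748
as a percentage: 0.923748 * 100 = 92.37%

Space savings = 1 - 7062/92614 = 92.37%


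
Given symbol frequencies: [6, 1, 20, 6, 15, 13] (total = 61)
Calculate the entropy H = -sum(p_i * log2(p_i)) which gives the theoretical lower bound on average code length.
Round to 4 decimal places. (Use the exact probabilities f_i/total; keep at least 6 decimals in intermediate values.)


Per-symbol terms -p_i * log2(p_i) with p_i = f_i/61:
  p = 6/61 = 0.098361: log2(p) = -3.345775, -p*log2(p) = 0.329093
  p = 1/61 = 0.016393: log2(p) = -5.930737, -p*log2(p) = 0.097225
  p = 20/61 = 0.327869: log2(p) = -1.608809, -p*log2(p) = 0.527478
  p = 6/61 = 0.098361: log2(p) = -3.345775, -p*log2(p) = 0.329093
  p = 15/61 = 0.245902: log2(p) = -2.023847, -p*log2(p) = 0.497667
  p = 13/61 = 0.213115: log2(p) = -2.230298, -p*log2(p) = 0.475309
H = 0.329093 + 0.097225 + 0.527478 + 0.329093 + 0.497667 + 0.475309 = 2.255865

H = 2.2559 bits/symbol


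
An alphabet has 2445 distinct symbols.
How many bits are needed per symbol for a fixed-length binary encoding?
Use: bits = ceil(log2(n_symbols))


log2(2445) = 11.2556
Bracket: 2^11 = 2048 < 2445 <= 2^12 = 4096
So ceil(log2(2445)) = 12

bits = ceil(log2(2445)) = ceil(11.2556) = 12 bits


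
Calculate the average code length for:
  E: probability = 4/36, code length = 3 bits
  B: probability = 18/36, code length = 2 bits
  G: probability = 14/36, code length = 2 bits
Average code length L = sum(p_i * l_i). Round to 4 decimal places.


Weighted contributions p_i * l_i:
  E: (4/36) * 3 = 12/36
  B: (18/36) * 2 = 36/36
  G: (14/36) * 2 = 28/36
Sum = (12 + 36 + 28)/36 = 76/36

L = 76/36 = 2.1111 bits/symbol


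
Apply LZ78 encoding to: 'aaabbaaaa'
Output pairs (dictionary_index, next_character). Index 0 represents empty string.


LZ78 encoding steps:
Dictionary: {0: ''}
Step 1: w='' (idx 0), next='a' -> output (0, 'a'), add 'a' as idx 1
Step 2: w='a' (idx 1), next='a' -> output (1, 'a'), add 'aa' as idx 2
Step 3: w='' (idx 0), next='b' -> output (0, 'b'), add 'b' as idx 3
Step 4: w='b' (idx 3), next='a' -> output (3, 'a'), add 'ba' as idx 4
Step 5: w='aa' (idx 2), next='a' -> output (2, 'a'), add 'aaa' as idx 5


Encoded: [(0, 'a'), (1, 'a'), (0, 'b'), (3, 'a'), (2, 'a')]


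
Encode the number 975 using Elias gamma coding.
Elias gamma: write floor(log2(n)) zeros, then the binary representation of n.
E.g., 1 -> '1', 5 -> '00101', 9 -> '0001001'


num_bits = floor(log2(975)) + 1 = 10
leading_zeros = num_bits - 1 = 9
binary(975) = 1111001111

Elias gamma(975) = '000000000' + '1111001111' = 0000000001111001111 (19 bits)


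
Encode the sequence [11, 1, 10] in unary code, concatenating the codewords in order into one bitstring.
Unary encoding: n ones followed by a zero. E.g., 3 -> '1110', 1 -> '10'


Encode each number as n ones followed by a terminating 0:
  11 -> 111111111110 (12 bits)
  1 -> 10 (2 bits)
  10 -> 11111111110 (11 bits)
Total length = 12 + 2 + 11 = 25 bits.

Unary([11, 1, 10]) = 1111111111101011111111110 (25 bits)


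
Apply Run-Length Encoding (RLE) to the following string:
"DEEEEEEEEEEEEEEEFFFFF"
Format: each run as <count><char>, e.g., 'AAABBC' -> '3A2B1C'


Scanning runs left to right:
  i=0: run of 'D' x 1 -> '1D'
  i=1: run of 'E' x 15 -> '15E'
  i=16: run of 'F' x 5 -> '5F'

RLE = 1D15E5F


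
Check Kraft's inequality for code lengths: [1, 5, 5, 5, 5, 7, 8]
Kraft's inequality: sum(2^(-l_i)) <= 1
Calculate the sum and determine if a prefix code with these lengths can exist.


Sum = 2^(-1) + 2^(-5) + 2^(-5) + 2^(-5) + 2^(-5) + 2^(-7) + 2^(-8)
    = 0.5 + 0.03125 + 0.03125 + 0.03125 + 0.03125 + 0.0078125 + 0.00390625
    = 163/256 = 0.63671875
Since 0.63671875 <= 1, Kraft's inequality IS satisfied.
A prefix code with these lengths CAN exist.

Kraft sum = 0.63671875. Satisfied.


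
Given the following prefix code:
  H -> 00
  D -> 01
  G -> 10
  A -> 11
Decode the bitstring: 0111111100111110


Decoding step by step:
Bits 01 -> D
Bits 11 -> A
Bits 11 -> A
Bits 11 -> A
Bits 00 -> H
Bits 11 -> A
Bits 11 -> A
Bits 10 -> G


Decoded message: DAAAHAAG


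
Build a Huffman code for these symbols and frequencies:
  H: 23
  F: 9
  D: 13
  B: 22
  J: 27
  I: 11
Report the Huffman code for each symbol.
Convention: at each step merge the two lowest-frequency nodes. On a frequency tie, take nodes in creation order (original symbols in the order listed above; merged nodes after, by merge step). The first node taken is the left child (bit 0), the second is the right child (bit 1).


Huffman tree construction:
Step 1: Merge F(9) + I(11) = 20
Step 2: Merge D(13) + (F+I)(20) = 33
Step 3: Merge B(22) + H(23) = 45
Step 4: Merge J(27) + (D+(F+I))(33) = 60
Step 5: Merge (B+H)(45) + (J+(D+(F+I)))(60) = 105
Read each symbol's code off the tree from the root (left child = 0, right child = 1).

Codes:
  H: 01 (length 2)
  F: 1110 (length 4)
  D: 110 (length 3)
  B: 00 (length 2)
  J: 10 (length 2)
  I: 1111 (length 4)
Average code length: 263/105 = 2.5048 bits/symbol


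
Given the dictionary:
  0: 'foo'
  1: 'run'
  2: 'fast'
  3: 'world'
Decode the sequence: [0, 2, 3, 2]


Look up each index in the dictionary:
  0 -> 'foo'
  2 -> 'fast'
  3 -> 'world'
  2 -> 'fast'

Decoded: "foo fast world fast"


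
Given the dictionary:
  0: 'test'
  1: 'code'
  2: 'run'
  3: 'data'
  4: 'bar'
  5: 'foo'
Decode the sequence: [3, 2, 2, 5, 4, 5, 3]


Look up each index in the dictionary:
  3 -> 'data'
  2 -> 'run'
  2 -> 'run'
  5 -> 'foo'
  4 -> 'bar'
  5 -> 'foo'
  3 -> 'data'

Decoded: "data run run foo bar foo data"


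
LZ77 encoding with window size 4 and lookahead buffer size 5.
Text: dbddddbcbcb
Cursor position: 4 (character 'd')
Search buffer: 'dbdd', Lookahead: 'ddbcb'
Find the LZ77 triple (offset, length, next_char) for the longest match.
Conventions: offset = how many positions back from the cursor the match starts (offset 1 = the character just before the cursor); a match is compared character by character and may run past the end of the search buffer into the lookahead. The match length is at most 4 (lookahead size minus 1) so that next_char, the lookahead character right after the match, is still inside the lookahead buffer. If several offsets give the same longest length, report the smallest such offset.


Try each offset into the search buffer:
  offset=1 (pos 3, char 'd'): match length 2
  offset=2 (pos 2, char 'd'): match length 2
  offset=3 (pos 1, char 'b'): match length 0
  offset=4 (pos 0, char 'd'): match length 1
Longest match has length 2, found at offsets 1, 2; take the smallest, offset 1.
next_char = character at position 4 + 2 = 6 -> 'b'

Best match: offset=1, length=2 (matching 'dd' starting at position 3)
LZ77 triple: (1, 2, 'b')


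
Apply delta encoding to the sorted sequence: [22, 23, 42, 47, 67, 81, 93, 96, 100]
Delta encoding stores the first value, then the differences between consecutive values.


First value: 22
Deltas:
  23 - 22 = 1
  42 - 23 = 19
  47 - 42 = 5
  67 - 47 = 20
  81 - 67 = 14
  93 - 81 = 12
  96 - 93 = 3
  100 - 96 = 4


Delta encoded: [22, 1, 19, 5, 20, 14, 12, 3, 4]


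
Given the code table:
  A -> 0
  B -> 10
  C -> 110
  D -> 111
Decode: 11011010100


Decoding:
110 -> C
110 -> C
10 -> B
10 -> B
0 -> A


Result: CCBBA


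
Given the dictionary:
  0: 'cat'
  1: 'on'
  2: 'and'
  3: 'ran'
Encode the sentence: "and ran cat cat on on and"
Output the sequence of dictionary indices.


Look up each word in the dictionary:
  'and' -> 2
  'ran' -> 3
  'cat' -> 0
  'cat' -> 0
  'on' -> 1
  'on' -> 1
  'and' -> 2

Encoded: [2, 3, 0, 0, 1, 1, 2]


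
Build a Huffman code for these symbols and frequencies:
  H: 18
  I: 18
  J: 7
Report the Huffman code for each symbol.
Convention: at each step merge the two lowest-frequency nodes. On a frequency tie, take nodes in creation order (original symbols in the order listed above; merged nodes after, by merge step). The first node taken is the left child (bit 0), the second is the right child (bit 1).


Huffman tree construction:
Step 1: Merge J(7) + H(18) = 25
Step 2: Merge I(18) + (J+H)(25) = 43
Read each symbol's code off the tree from the root (left child = 0, right child = 1).

Codes:
  H: 11 (length 2)
  I: 0 (length 1)
  J: 10 (length 2)
Average code length: 68/43 = 1.5814 bits/symbol


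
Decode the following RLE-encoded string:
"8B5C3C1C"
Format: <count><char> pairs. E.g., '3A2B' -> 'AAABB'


Expanding each <count><char> pair:
  8B -> 'BBBBBBBB'
  5C -> 'CCCCC'
  3C -> 'CCC'
  1C -> 'C'

Decoded = BBBBBBBBCCCCCCCCC


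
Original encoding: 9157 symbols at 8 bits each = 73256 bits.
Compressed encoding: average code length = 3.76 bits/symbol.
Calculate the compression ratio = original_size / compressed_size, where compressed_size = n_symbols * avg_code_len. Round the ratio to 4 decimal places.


original_size = n_symbols * orig_bits = 9157 * 8 = 73256 bits
compressed_size = n_symbols * avg_code_len = 9157 * 3.76 = 34430.32 bits
ratio = original_size / compressed_size = 73256 / 34430.32 = 2.1277

Compression ratio = 2.1277


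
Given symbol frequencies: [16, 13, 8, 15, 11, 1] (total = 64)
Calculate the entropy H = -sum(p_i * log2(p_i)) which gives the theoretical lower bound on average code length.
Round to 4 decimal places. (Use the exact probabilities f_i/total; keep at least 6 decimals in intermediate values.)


Per-symbol terms -p_i * log2(p_i) with p_i = f_i/64:
  p = 16/64 = 0.250000: log2(p) = -2.000000, -p*log2(p) = 0.500000
  p = 13/64 = 0.203125: log2(p) = -2.299560, -p*log2(p) = 0.467098
  p = 8/64 = 0.125000: log2(p) = -3.000000, -p*log2(p) = 0.375000
  p = 15/64 = 0.234375: log2(p) = -2.093109, -p*log2(p) = 0.490573
  p = 11/64 = 0.171875: log2(p) = -2.540568, -p*log2(p) = 0.436660
  p = 1/64 = 0.015625: log2(p) = -6.000000, -p*log2(p) = 0.093750
H = 0.500000 + 0.467098 + 0.375000 + 0.490573 + 0.436660 + 0.093750 = 2.363081

H = 2.3631 bits/symbol


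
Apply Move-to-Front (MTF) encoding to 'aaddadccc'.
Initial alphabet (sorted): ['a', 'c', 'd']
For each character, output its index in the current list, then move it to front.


MTF encoding:
'a': index 0 in ['a', 'c', 'd'] -> ['a', 'c', 'd']
'a': index 0 in ['a', 'c', 'd'] -> ['a', 'c', 'd']
'd': index 2 in ['a', 'c', 'd'] -> ['d', 'a', 'c']
'd': index 0 in ['d', 'a', 'c'] -> ['d', 'a', 'c']
'a': index 1 in ['d', 'a', 'c'] -> ['a', 'd', 'c']
'd': index 1 in ['a', 'd', 'c'] -> ['d', 'a', 'c']
'c': index 2 in ['d', 'a', 'c'] -> ['c', 'd', 'a']
'c': index 0 in ['c', 'd', 'a'] -> ['c', 'd', 'a']
'c': index 0 in ['c', 'd', 'a'] -> ['c', 'd', 'a']


Output: [0, 0, 2, 0, 1, 1, 2, 0, 0]


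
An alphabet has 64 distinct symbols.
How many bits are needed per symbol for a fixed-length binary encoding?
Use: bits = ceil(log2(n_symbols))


log2(64) = 6.0
Bracket: 2^5 = 32 < 64 <= 2^6 = 64
So ceil(log2(64)) = 6

bits = ceil(log2(64)) = ceil(6.0) = 6 bits


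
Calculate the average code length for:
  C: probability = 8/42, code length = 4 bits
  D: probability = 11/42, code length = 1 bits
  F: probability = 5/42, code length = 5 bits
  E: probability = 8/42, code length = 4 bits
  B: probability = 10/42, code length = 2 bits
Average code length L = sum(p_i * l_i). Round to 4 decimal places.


Weighted contributions p_i * l_i:
  C: (8/42) * 4 = 32/42
  D: (11/42) * 1 = 11/42
  F: (5/42) * 5 = 25/42
  E: (8/42) * 4 = 32/42
  B: (10/42) * 2 = 20/42
Sum = (32 + 11 + 25 + 32 + 20)/42 = 120/42

L = 120/42 = 2.8571 bits/symbol


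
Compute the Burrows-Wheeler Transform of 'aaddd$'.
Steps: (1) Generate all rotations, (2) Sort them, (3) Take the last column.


Rotations (sorted):
  0: $aaddd -> last char: d
  1: aaddd$ -> last char: $
  2: addd$a -> last char: a
  3: d$aadd -> last char: d
  4: dd$aad -> last char: d
  5: ddd$aa -> last char: a


BWT = d$adda


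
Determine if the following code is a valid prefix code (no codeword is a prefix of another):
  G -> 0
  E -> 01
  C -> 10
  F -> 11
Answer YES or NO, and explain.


Checking each pair (does one codeword prefix another?):
  G='0' vs E='01': prefix -- VIOLATION

NO -- this is NOT a valid prefix code. G (0) is a prefix of E (01).


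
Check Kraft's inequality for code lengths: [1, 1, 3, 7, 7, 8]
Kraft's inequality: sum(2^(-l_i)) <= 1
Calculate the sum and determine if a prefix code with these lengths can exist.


Sum = 2^(-1) + 2^(-1) + 2^(-3) + 2^(-7) + 2^(-7) + 2^(-8)
    = 0.5 + 0.5 + 0.125 + 0.0078125 + 0.0078125 + 0.00390625
    = 293/256 = 1.14453125
Since 1.14453125 > 1, Kraft's inequality is NOT satisfied.
A prefix code with these lengths CANNOT exist.

Kraft sum = 1.14453125. Not satisfied.


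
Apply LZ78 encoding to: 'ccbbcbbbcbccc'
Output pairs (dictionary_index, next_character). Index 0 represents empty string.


LZ78 encoding steps:
Dictionary: {0: ''}
Step 1: w='' (idx 0), next='c' -> output (0, 'c'), add 'c' as idx 1
Step 2: w='c' (idx 1), next='b' -> output (1, 'b'), add 'cb' as idx 2
Step 3: w='' (idx 0), next='b' -> output (0, 'b'), add 'b' as idx 3
Step 4: w='cb' (idx 2), next='b' -> output (2, 'b'), add 'cbb' as idx 4
Step 5: w='b' (idx 3), next='c' -> output (3, 'c'), add 'bc' as idx 5
Step 6: w='bc' (idx 5), next='c' -> output (5, 'c'), add 'bcc' as idx 6
Step 7: w='c' (idx 1), end of input -> output (1, '')


Encoded: [(0, 'c'), (1, 'b'), (0, 'b'), (2, 'b'), (3, 'c'), (5, 'c'), (1, '')]


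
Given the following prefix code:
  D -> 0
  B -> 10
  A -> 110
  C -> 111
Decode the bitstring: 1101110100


Decoding step by step:
Bits 110 -> A
Bits 111 -> C
Bits 0 -> D
Bits 10 -> B
Bits 0 -> D


Decoded message: ACDBD


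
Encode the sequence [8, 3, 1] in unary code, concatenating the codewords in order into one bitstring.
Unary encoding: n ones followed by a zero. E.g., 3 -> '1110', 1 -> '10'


Encode each number as n ones followed by a terminating 0:
  8 -> 111111110 (9 bits)
  3 -> 1110 (4 bits)
  1 -> 10 (2 bits)
Total length = 9 + 4 + 2 = 15 bits.

Unary([8, 3, 1]) = 111111110111010 (15 bits)


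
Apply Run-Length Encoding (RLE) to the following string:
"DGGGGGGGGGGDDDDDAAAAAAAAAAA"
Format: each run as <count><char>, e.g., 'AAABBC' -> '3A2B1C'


Scanning runs left to right:
  i=0: run of 'D' x 1 -> '1D'
  i=1: run of 'G' x 10 -> '10G'
  i=11: run of 'D' x 5 -> '5D'
  i=16: run of 'A' x 11 -> '11A'

RLE = 1D10G5D11A


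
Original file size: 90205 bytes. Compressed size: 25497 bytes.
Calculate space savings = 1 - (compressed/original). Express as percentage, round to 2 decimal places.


ratio = compressed/original = 25497/90205 = 0.282656
savings = 1 - ratio = 1 - 0.282656 = 0.717344
as a percentage: 0.717344 * 100 = 71.73%

Space savings = 1 - 25497/90205 = 71.73%


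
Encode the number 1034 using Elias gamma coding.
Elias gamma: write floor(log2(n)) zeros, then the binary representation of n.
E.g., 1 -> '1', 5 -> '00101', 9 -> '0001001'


num_bits = floor(log2(1034)) + 1 = 11
leading_zeros = num_bits - 1 = 10
binary(1034) = 10000001010

Elias gamma(1034) = '0000000000' + '10000001010' = 000000000010000001010 (21 bits)


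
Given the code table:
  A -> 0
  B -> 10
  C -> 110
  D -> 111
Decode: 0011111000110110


Decoding:
0 -> A
0 -> A
111 -> D
110 -> C
0 -> A
0 -> A
110 -> C
110 -> C


Result: AADCAACC


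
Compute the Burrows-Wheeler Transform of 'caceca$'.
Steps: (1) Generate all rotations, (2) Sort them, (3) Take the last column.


Rotations (sorted):
  0: $caceca -> last char: a
  1: a$cacec -> last char: c
  2: aceca$c -> last char: c
  3: ca$cace -> last char: e
  4: caceca$ -> last char: $
  5: ceca$ca -> last char: a
  6: eca$cac -> last char: c


BWT = acce$ac


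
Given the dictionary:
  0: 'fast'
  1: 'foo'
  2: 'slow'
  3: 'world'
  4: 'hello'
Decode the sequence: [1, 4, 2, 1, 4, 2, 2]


Look up each index in the dictionary:
  1 -> 'foo'
  4 -> 'hello'
  2 -> 'slow'
  1 -> 'foo'
  4 -> 'hello'
  2 -> 'slow'
  2 -> 'slow'

Decoded: "foo hello slow foo hello slow slow"


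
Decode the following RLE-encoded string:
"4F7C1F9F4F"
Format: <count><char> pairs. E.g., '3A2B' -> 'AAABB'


Expanding each <count><char> pair:
  4F -> 'FFFF'
  7C -> 'CCCCCCC'
  1F -> 'F'
  9F -> 'FFFFFFFFF'
  4F -> 'FFFF'

Decoded = FFFFCCCCCCCFFFFFFFFFFFFFF


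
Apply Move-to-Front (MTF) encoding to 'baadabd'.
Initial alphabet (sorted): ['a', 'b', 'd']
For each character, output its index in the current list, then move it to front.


MTF encoding:
'b': index 1 in ['a', 'b', 'd'] -> ['b', 'a', 'd']
'a': index 1 in ['b', 'a', 'd'] -> ['a', 'b', 'd']
'a': index 0 in ['a', 'b', 'd'] -> ['a', 'b', 'd']
'd': index 2 in ['a', 'b', 'd'] -> ['d', 'a', 'b']
'a': index 1 in ['d', 'a', 'b'] -> ['a', 'd', 'b']
'b': index 2 in ['a', 'd', 'b'] -> ['b', 'a', 'd']
'd': index 2 in ['b', 'a', 'd'] -> ['d', 'b', 'a']


Output: [1, 1, 0, 2, 1, 2, 2]


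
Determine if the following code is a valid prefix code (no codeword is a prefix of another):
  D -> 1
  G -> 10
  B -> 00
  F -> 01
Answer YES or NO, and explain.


Checking each pair (does one codeword prefix another?):
  D='1' vs G='10': prefix -- VIOLATION

NO -- this is NOT a valid prefix code. D (1) is a prefix of G (10).


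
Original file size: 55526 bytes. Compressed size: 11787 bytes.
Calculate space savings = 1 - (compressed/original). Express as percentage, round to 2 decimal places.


ratio = compressed/original = 11787/55526 = 0.212279
savings = 1 - ratio = 1 - 0.212279 = 0.787721
as a percentage: 0.787721 * 100 = 78.77%

Space savings = 1 - 11787/55526 = 78.77%


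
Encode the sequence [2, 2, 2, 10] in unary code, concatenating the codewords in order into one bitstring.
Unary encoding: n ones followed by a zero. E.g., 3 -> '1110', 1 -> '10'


Encode each number as n ones followed by a terminating 0:
  2 -> 110 (3 bits)
  2 -> 110 (3 bits)
  2 -> 110 (3 bits)
  10 -> 11111111110 (11 bits)
Total length = 3 + 3 + 3 + 11 = 20 bits.

Unary([2, 2, 2, 10]) = 11011011011111111110 (20 bits)


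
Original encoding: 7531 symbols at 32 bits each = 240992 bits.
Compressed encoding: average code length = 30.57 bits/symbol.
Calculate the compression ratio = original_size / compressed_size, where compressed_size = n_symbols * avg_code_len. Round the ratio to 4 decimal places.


original_size = n_symbols * orig_bits = 7531 * 32 = 240992 bits
compressed_size = n_symbols * avg_code_len = 7531 * 30.57 = 230222.67 bits
ratio = original_size / compressed_size = 240992 / 230222.67 = 1.0468

Compression ratio = 1.0468


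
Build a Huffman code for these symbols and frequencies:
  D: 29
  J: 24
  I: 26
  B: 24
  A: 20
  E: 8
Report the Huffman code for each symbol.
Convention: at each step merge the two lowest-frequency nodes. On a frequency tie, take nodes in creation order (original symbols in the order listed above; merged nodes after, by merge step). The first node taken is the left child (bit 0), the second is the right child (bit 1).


Huffman tree construction:
Step 1: Merge E(8) + A(20) = 28
Step 2: Merge J(24) + B(24) = 48
Step 3: Merge I(26) + (E+A)(28) = 54
Step 4: Merge D(29) + (J+B)(48) = 77
Step 5: Merge (I+(E+A))(54) + (D+(J+B))(77) = 131
Read each symbol's code off the tree from the root (left child = 0, right child = 1).

Codes:
  D: 10 (length 2)
  J: 110 (length 3)
  I: 00 (length 2)
  B: 111 (length 3)
  A: 011 (length 3)
  E: 010 (length 3)
Average code length: 338/131 = 2.5802 bits/symbol


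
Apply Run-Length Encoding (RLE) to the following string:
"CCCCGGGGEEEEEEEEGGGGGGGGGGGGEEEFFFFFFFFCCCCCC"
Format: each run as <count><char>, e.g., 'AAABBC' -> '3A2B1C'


Scanning runs left to right:
  i=0: run of 'C' x 4 -> '4C'
  i=4: run of 'G' x 4 -> '4G'
  i=8: run of 'E' x 8 -> '8E'
  i=16: run of 'G' x 12 -> '12G'
  i=28: run of 'E' x 3 -> '3E'
  i=31: run of 'F' x 8 -> '8F'
  i=39: run of 'C' x 6 -> '6C'

RLE = 4C4G8E12G3E8F6C


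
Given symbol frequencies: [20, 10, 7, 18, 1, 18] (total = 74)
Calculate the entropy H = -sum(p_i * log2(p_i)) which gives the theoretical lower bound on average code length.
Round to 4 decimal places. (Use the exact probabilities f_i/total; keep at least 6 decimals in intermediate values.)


Per-symbol terms -p_i * log2(p_i) with p_i = f_i/74:
  p = 20/74 = 0.270270: log2(p) = -1.887525, -p*log2(p) = 0.510142
  p = 10/74 = 0.135135: log2(p) = -2.887525, -p*log2(p) = 0.390206
  p = 7/74 = 0.094595: log2(p) = -3.402098, -p*log2(p) = 0.321820
  p = 18/74 = 0.243243: log2(p) = -2.039528, -p*log2(p) = 0.496101
  p = 1/74 = 0.013514: log2(p) = -6.209453, -p*log2(p) = 0.083912
  p = 18/74 = 0.243243: log2(p) = -2.039528, -p*log2(p) = 0.496101
H = 0.510142 + 0.390206 + 0.321820 + 0.496101 + 0.083912 + 0.496101 = 2.298282

H = 2.2983 bits/symbol


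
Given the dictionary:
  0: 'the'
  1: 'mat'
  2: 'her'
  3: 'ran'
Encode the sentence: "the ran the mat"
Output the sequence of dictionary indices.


Look up each word in the dictionary:
  'the' -> 0
  'ran' -> 3
  'the' -> 0
  'mat' -> 1

Encoded: [0, 3, 0, 1]


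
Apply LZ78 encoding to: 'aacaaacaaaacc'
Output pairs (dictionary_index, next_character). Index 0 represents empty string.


LZ78 encoding steps:
Dictionary: {0: ''}
Step 1: w='' (idx 0), next='a' -> output (0, 'a'), add 'a' as idx 1
Step 2: w='a' (idx 1), next='c' -> output (1, 'c'), add 'ac' as idx 2
Step 3: w='a' (idx 1), next='a' -> output (1, 'a'), add 'aa' as idx 3
Step 4: w='ac' (idx 2), next='a' -> output (2, 'a'), add 'aca' as idx 4
Step 5: w='aa' (idx 3), next='a' -> output (3, 'a'), add 'aaa' as idx 5
Step 6: w='' (idx 0), next='c' -> output (0, 'c'), add 'c' as idx 6
Step 7: w='c' (idx 6), end of input -> output (6, '')


Encoded: [(0, 'a'), (1, 'c'), (1, 'a'), (2, 'a'), (3, 'a'), (0, 'c'), (6, '')]


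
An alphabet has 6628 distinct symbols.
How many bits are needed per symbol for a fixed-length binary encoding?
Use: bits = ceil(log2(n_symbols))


log2(6628) = 12.6944
Bracket: 2^12 = 4096 < 6628 <= 2^13 = 8192
So ceil(log2(6628)) = 13

bits = ceil(log2(6628)) = ceil(12.6944) = 13 bits


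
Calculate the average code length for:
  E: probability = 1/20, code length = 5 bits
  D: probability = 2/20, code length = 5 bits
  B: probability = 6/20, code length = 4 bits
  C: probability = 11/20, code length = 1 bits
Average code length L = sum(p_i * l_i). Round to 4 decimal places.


Weighted contributions p_i * l_i:
  E: (1/20) * 5 = 5/20
  D: (2/20) * 5 = 10/20
  B: (6/20) * 4 = 24/20
  C: (11/20) * 1 = 11/20
Sum = (5 + 10 + 24 + 11)/20 = 50/20

L = 50/20 = 2.5000 bits/symbol


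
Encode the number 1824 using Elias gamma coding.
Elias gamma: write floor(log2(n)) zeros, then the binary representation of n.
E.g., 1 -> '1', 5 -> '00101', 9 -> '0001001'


num_bits = floor(log2(1824)) + 1 = 11
leading_zeros = num_bits - 1 = 10
binary(1824) = 11100100000

Elias gamma(1824) = '0000000000' + '11100100000' = 000000000011100100000 (21 bits)


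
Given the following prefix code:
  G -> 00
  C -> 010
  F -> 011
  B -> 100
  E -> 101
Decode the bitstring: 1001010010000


Decoding step by step:
Bits 100 -> B
Bits 101 -> E
Bits 00 -> G
Bits 100 -> B
Bits 00 -> G


Decoded message: BEGBG


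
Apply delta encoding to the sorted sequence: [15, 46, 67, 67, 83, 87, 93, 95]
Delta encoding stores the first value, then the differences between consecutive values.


First value: 15
Deltas:
  46 - 15 = 31
  67 - 46 = 21
  67 - 67 = 0
  83 - 67 = 16
  87 - 83 = 4
  93 - 87 = 6
  95 - 93 = 2


Delta encoded: [15, 31, 21, 0, 16, 4, 6, 2]


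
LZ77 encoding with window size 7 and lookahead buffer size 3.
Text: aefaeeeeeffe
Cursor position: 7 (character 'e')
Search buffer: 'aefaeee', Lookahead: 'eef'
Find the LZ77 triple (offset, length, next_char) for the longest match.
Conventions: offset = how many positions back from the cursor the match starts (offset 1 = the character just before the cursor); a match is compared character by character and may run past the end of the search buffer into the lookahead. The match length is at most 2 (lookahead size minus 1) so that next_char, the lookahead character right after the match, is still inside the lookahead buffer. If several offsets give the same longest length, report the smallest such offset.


Try each offset into the search buffer:
  offset=1 (pos 6, char 'e'): match length 2
  offset=2 (pos 5, char 'e'): match length 2
  offset=3 (pos 4, char 'e'): match length 2
  offset=4 (pos 3, char 'a'): match length 0
  offset=5 (pos 2, char 'f'): match length 0
  offset=6 (pos 1, char 'e'): match length 1
  offset=7 (pos 0, char 'a'): match length 0
Longest match has length 2, found at offsets 1, 2, 3; take the smallest, offset 1.
next_char = character at position 7 + 2 = 9 -> 'f'

Best match: offset=1, length=2 (matching 'ee' starting at position 6)
LZ77 triple: (1, 2, 'f')


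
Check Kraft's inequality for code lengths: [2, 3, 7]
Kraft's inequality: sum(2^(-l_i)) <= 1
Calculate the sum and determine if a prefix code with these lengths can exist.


Sum = 2^(-2) + 2^(-3) + 2^(-7)
    = 0.25 + 0.125 + 0.0078125
    = 49/128 = 0.3828125
Since 0.3828125 <= 1, Kraft's inequality IS satisfied.
A prefix code with these lengths CAN exist.

Kraft sum = 0.3828125. Satisfied.


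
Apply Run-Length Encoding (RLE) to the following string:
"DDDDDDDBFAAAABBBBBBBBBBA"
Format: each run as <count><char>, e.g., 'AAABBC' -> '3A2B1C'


Scanning runs left to right:
  i=0: run of 'D' x 7 -> '7D'
  i=7: run of 'B' x 1 -> '1B'
  i=8: run of 'F' x 1 -> '1F'
  i=9: run of 'A' x 4 -> '4A'
  i=13: run of 'B' x 10 -> '10B'
  i=23: run of 'A' x 1 -> '1A'

RLE = 7D1B1F4A10B1A


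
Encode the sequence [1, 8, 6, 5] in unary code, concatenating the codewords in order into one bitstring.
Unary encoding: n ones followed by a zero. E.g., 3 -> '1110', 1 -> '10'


Encode each number as n ones followed by a terminating 0:
  1 -> 10 (2 bits)
  8 -> 111111110 (9 bits)
  6 -> 1111110 (7 bits)
  5 -> 111110 (6 bits)
Total length = 2 + 9 + 7 + 6 = 24 bits.

Unary([1, 8, 6, 5]) = 101111111101111110111110 (24 bits)


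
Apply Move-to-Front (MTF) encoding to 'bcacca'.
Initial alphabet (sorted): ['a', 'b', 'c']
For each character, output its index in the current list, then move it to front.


MTF encoding:
'b': index 1 in ['a', 'b', 'c'] -> ['b', 'a', 'c']
'c': index 2 in ['b', 'a', 'c'] -> ['c', 'b', 'a']
'a': index 2 in ['c', 'b', 'a'] -> ['a', 'c', 'b']
'c': index 1 in ['a', 'c', 'b'] -> ['c', 'a', 'b']
'c': index 0 in ['c', 'a', 'b'] -> ['c', 'a', 'b']
'a': index 1 in ['c', 'a', 'b'] -> ['a', 'c', 'b']


Output: [1, 2, 2, 1, 0, 1]


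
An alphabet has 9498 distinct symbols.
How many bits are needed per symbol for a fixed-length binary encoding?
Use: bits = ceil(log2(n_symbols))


log2(9498) = 13.2134
Bracket: 2^13 = 8192 < 9498 <= 2^14 = 16384
So ceil(log2(9498)) = 14

bits = ceil(log2(9498)) = ceil(13.2134) = 14 bits


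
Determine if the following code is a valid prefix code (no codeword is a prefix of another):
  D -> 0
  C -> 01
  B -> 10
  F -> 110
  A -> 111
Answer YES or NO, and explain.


Checking each pair (does one codeword prefix another?):
  D='0' vs C='01': prefix -- VIOLATION

NO -- this is NOT a valid prefix code. D (0) is a prefix of C (01).


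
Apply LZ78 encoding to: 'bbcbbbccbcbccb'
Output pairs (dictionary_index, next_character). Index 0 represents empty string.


LZ78 encoding steps:
Dictionary: {0: ''}
Step 1: w='' (idx 0), next='b' -> output (0, 'b'), add 'b' as idx 1
Step 2: w='b' (idx 1), next='c' -> output (1, 'c'), add 'bc' as idx 2
Step 3: w='b' (idx 1), next='b' -> output (1, 'b'), add 'bb' as idx 3
Step 4: w='bc' (idx 2), next='c' -> output (2, 'c'), add 'bcc' as idx 4
Step 5: w='bc' (idx 2), next='b' -> output (2, 'b'), add 'bcb' as idx 5
Step 6: w='' (idx 0), next='c' -> output (0, 'c'), add 'c' as idx 6
Step 7: w='c' (idx 6), next='b' -> output (6, 'b'), add 'cb' as idx 7


Encoded: [(0, 'b'), (1, 'c'), (1, 'b'), (2, 'c'), (2, 'b'), (0, 'c'), (6, 'b')]


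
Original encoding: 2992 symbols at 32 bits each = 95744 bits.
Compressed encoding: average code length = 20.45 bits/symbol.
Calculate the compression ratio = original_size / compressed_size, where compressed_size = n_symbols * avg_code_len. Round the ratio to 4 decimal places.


original_size = n_symbols * orig_bits = 2992 * 32 = 95744 bits
compressed_size = n_symbols * avg_code_len = 2992 * 20.45 = 61186.4 bits
ratio = original_size / compressed_size = 95744 / 61186.4 = 1.5648

Compression ratio = 1.5648


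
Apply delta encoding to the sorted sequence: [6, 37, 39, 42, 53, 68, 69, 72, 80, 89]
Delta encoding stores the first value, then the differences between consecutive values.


First value: 6
Deltas:
  37 - 6 = 31
  39 - 37 = 2
  42 - 39 = 3
  53 - 42 = 11
  68 - 53 = 15
  69 - 68 = 1
  72 - 69 = 3
  80 - 72 = 8
  89 - 80 = 9


Delta encoded: [6, 31, 2, 3, 11, 15, 1, 3, 8, 9]


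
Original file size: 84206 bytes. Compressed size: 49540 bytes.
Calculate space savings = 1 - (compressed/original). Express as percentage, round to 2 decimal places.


ratio = compressed/original = 49540/84206 = 0.588319
savings = 1 - ratio = 1 - 0.588319 = 0.411681
as a percentage: 0.411681 * 100 = 41.17%

Space savings = 1 - 49540/84206 = 41.17%


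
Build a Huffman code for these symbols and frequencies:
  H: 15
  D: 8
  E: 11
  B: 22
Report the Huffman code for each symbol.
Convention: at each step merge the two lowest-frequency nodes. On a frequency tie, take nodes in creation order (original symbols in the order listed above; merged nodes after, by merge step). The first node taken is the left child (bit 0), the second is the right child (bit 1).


Huffman tree construction:
Step 1: Merge D(8) + E(11) = 19
Step 2: Merge H(15) + (D+E)(19) = 34
Step 3: Merge B(22) + (H+(D+E))(34) = 56
Read each symbol's code off the tree from the root (left child = 0, right child = 1).

Codes:
  H: 10 (length 2)
  D: 110 (length 3)
  E: 111 (length 3)
  B: 0 (length 1)
Average code length: 109/56 = 1.9464 bits/symbol


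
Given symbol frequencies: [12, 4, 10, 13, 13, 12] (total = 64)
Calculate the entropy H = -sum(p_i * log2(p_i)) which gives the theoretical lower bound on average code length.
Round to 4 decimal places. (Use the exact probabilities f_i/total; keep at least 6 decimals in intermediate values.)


Per-symbol terms -p_i * log2(p_i) with p_i = f_i/64:
  p = 12/64 = 0.187500: log2(p) = -2.415037, -p*log2(p) = 0.452820
  p = 4/64 = 0.062500: log2(p) = -4.000000, -p*log2(p) = 0.250000
  p = 10/64 = 0.156250: log2(p) = -2.678072, -p*log2(p) = 0.418449
  p = 13/64 = 0.203125: log2(p) = -2.299560, -p*log2(p) = 0.467098
  p = 13/64 = 0.203125: log2(p) = -2.299560, -p*log2(p) = 0.467098
  p = 12/64 = 0.187500: log2(p) = -2.415037, -p*log2(p) = 0.452820
H = 0.452820 + 0.250000 + 0.418449 + 0.467098 + 0.467098 + 0.452820 = 2.508285

H = 2.5083 bits/symbol


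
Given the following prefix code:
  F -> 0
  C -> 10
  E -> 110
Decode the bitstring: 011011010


Decoding step by step:
Bits 0 -> F
Bits 110 -> E
Bits 110 -> E
Bits 10 -> C


Decoded message: FEEC


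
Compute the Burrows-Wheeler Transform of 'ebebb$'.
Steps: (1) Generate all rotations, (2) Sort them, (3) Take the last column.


Rotations (sorted):
  0: $ebebb -> last char: b
  1: b$ebeb -> last char: b
  2: bb$ebe -> last char: e
  3: bebb$e -> last char: e
  4: ebb$eb -> last char: b
  5: ebebb$ -> last char: $


BWT = bbeeb$


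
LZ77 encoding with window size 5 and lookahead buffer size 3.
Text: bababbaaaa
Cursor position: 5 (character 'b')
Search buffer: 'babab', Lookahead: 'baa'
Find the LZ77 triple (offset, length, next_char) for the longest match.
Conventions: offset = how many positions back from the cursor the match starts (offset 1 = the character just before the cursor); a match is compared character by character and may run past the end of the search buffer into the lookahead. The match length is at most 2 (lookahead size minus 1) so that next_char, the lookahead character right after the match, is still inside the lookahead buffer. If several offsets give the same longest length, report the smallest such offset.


Try each offset into the search buffer:
  offset=1 (pos 4, char 'b'): match length 1
  offset=2 (pos 3, char 'a'): match length 0
  offset=3 (pos 2, char 'b'): match length 2
  offset=4 (pos 1, char 'a'): match length 0
  offset=5 (pos 0, char 'b'): match length 2
Longest match has length 2, found at offsets 3, 5; take the smallest, offset 3.
next_char = character at position 5 + 2 = 7 -> 'a'

Best match: offset=3, length=2 (matching 'ba' starting at position 2)
LZ77 triple: (3, 2, 'a')


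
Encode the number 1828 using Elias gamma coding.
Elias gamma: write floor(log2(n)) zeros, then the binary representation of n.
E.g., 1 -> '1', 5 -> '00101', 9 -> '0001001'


num_bits = floor(log2(1828)) + 1 = 11
leading_zeros = num_bits - 1 = 10
binary(1828) = 11100100100

Elias gamma(1828) = '0000000000' + '11100100100' = 000000000011100100100 (21 bits)


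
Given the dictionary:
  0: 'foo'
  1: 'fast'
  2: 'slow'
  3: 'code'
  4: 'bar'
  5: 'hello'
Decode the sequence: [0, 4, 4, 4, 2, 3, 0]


Look up each index in the dictionary:
  0 -> 'foo'
  4 -> 'bar'
  4 -> 'bar'
  4 -> 'bar'
  2 -> 'slow'
  3 -> 'code'
  0 -> 'foo'

Decoded: "foo bar bar bar slow code foo"


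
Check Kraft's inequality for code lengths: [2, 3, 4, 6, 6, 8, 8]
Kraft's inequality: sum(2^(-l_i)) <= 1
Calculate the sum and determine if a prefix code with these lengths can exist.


Sum = 2^(-2) + 2^(-3) + 2^(-4) + 2^(-6) + 2^(-6) + 2^(-8) + 2^(-8)
    = 0.25 + 0.125 + 0.0625 + 0.015625 + 0.015625 + 0.00390625 + 0.00390625
    = 122/256 = 0.4765625
Since 0.4765625 <= 1, Kraft's inequality IS satisfied.
A prefix code with these lengths CAN exist.

Kraft sum = 0.4765625. Satisfied.


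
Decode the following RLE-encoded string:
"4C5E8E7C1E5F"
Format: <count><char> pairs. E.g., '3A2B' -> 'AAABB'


Expanding each <count><char> pair:
  4C -> 'CCCC'
  5E -> 'EEEEE'
  8E -> 'EEEEEEEE'
  7C -> 'CCCCCCC'
  1E -> 'E'
  5F -> 'FFFFF'

Decoded = CCCCEEEEEEEEEEEEECCCCCCCEFFFFF


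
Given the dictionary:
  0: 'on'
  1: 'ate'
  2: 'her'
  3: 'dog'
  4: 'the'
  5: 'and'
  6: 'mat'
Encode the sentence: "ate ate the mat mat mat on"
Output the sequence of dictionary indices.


Look up each word in the dictionary:
  'ate' -> 1
  'ate' -> 1
  'the' -> 4
  'mat' -> 6
  'mat' -> 6
  'mat' -> 6
  'on' -> 0

Encoded: [1, 1, 4, 6, 6, 6, 0]


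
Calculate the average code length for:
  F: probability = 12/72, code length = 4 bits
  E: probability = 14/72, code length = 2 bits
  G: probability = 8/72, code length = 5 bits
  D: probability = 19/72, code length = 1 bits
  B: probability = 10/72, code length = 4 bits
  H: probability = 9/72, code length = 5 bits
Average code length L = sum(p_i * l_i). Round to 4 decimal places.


Weighted contributions p_i * l_i:
  F: (12/72) * 4 = 48/72
  E: (14/72) * 2 = 28/72
  G: (8/72) * 5 = 40/72
  D: (19/72) * 1 = 19/72
  B: (10/72) * 4 = 40/72
  H: (9/72) * 5 = 45/72
Sum = (48 + 28 + 40 + 19 + 40 + 45)/72 = 220/72

L = 220/72 = 3.0556 bits/symbol


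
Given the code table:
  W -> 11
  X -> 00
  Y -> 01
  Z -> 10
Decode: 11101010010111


Decoding:
11 -> W
10 -> Z
10 -> Z
10 -> Z
01 -> Y
01 -> Y
11 -> W


Result: WZZZYYW


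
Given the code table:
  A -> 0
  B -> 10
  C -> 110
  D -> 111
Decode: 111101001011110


Decoding:
111 -> D
10 -> B
10 -> B
0 -> A
10 -> B
111 -> D
10 -> B


Result: DBBABDB


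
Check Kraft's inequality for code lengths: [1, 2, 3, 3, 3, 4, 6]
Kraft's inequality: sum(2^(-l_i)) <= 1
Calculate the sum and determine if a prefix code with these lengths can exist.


Sum = 2^(-1) + 2^(-2) + 2^(-3) + 2^(-3) + 2^(-3) + 2^(-4) + 2^(-6)
    = 0.5 + 0.25 + 0.125 + 0.125 + 0.125 + 0.0625 + 0.015625
    = 77/64 = 1.203125
Since 1.203125 > 1, Kraft's inequality is NOT satisfied.
A prefix code with these lengths CANNOT exist.

Kraft sum = 1.203125. Not satisfied.


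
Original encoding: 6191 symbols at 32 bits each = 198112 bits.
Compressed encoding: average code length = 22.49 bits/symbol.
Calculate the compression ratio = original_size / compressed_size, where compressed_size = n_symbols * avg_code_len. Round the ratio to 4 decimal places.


original_size = n_symbols * orig_bits = 6191 * 32 = 198112 bits
compressed_size = n_symbols * avg_code_len = 6191 * 22.49 = 139235.59 bits
ratio = original_size / compressed_size = 198112 / 139235.59 = 1.4229

Compression ratio = 1.4229


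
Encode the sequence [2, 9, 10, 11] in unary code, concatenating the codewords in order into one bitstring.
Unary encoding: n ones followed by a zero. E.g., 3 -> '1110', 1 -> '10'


Encode each number as n ones followed by a terminating 0:
  2 -> 110 (3 bits)
  9 -> 1111111110 (10 bits)
  10 -> 11111111110 (11 bits)
  11 -> 111111111110 (12 bits)
Total length = 3 + 10 + 11 + 12 = 36 bits.

Unary([2, 9, 10, 11]) = 110111111111011111111110111111111110 (36 bits)
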